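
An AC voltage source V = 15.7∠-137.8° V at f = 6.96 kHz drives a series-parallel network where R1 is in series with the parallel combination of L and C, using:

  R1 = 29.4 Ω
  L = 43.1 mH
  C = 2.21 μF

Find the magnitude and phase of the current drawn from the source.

Step 1 — Angular frequency: ω = 2π·f = 2π·6960 = 4.373e+04 rad/s.
Step 2 — Component impedances:
  R1: Z = R = 29.4 Ω
  L: Z = jωL = j·4.373e+04·0.0431 = 0 + j1885 Ω
  C: Z = 1/(jωC) = -j/(ω·C) = 0 - j10.35 Ω
Step 3 — Parallel branch: L || C = 1/(1/L + 1/C) = 0 - j10.4 Ω.
Step 4 — Series with R1: Z_total = R1 + (L || C) = 29.4 - j10.4 Ω = 31.19∠-19.5° Ω.
Step 5 — Source phasor: V = 15.7∠-137.8° V = -11.63 - j10.55 V.
Step 6 — Ohm's law: I = V / Z_total = (-11.63 - j10.55) / (29.4 - j10.4) = -0.2388 - j0.4432 A.
Step 7 — Convert to polar: |I| = 0.5034 A, ∠I = -118.3°.

I = 0.5034∠-118.3° A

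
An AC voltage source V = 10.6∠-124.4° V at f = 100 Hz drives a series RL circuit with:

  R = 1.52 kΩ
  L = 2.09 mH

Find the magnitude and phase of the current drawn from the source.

Step 1 — Angular frequency: ω = 2π·f = 2π·100 = 628.3 rad/s.
Step 2 — Component impedances:
  R: Z = R = 1520 Ω
  L: Z = jωL = j·628.3·0.00209 = 0 + j1.313 Ω
Step 3 — Series combination: Z_total = R + L = 1520 + j1.313 Ω = 1520∠0.0° Ω.
Step 4 — Source phasor: V = 10.6∠-124.4° V = -5.989 - j8.746 V.
Step 5 — Ohm's law: I = V / Z_total = (-5.989 - j8.746) / (1520 + j1.313) = -0.003945 - j0.005751 A.
Step 6 — Convert to polar: |I| = 0.006974 A, ∠I = -124.4°.

I = 0.006974∠-124.4° A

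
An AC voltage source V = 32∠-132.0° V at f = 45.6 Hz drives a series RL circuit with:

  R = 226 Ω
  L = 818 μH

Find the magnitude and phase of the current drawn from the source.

Step 1 — Angular frequency: ω = 2π·f = 2π·45.6 = 286.5 rad/s.
Step 2 — Component impedances:
  R: Z = R = 226 Ω
  L: Z = jωL = j·286.5·0.000818 = 0 + j0.2344 Ω
Step 3 — Series combination: Z_total = R + L = 226 + j0.2344 Ω = 226∠0.1° Ω.
Step 4 — Source phasor: V = 32∠-132.0° V = -21.41 - j23.78 V.
Step 5 — Ohm's law: I = V / Z_total = (-21.41 - j23.78) / (226 + j0.2344) = -0.09485 - j0.1051 A.
Step 6 — Convert to polar: |I| = 0.1416 A, ∠I = -132.1°.

I = 0.1416∠-132.1° A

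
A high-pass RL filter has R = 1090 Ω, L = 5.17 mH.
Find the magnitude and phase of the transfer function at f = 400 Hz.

Step 1 — Angular frequency: ω = 2π·400 = 2513 rad/s.
Step 2 — Transfer function: H(jω) = jωL/(R + jωL).
Step 3 — Numerator jωL = j·12.99; denominator R + jωL = 1090 + j12.99.
Step 4 — H = 0.0001421 + j0.01192.
Step 5 — Magnitude: |H| = 0.01192 (-38.5 dB); phase: φ = 89.3°.

|H| = 0.01192 (-38.5 dB), φ = 89.3°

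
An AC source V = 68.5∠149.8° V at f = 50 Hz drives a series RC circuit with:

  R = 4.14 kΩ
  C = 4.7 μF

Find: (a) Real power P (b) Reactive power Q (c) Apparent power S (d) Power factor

Step 1 — Angular frequency: ω = 2π·f = 2π·50 = 314.2 rad/s.
Step 2 — Component impedances:
  R: Z = R = 4140 Ω
  C: Z = 1/(jωC) = -j/(ω·C) = 0 - j677.3 Ω
Step 3 — Series combination: Z_total = R + C = 4140 - j677.3 Ω = 4195∠-9.3° Ω.
Step 4 — Source phasor: V = 68.5∠149.8° V = -59.2 + j34.46 V.
Step 5 — Current: I = V / Z = -0.01525 + j0.005828 A = 0.01633∠159.1° A.
Step 6 — Complex power: S = V·I* = 1.104 - j0.1806 VA.
Step 7 — Real power: P = Re(S) = 1.104 W.
Step 8 — Reactive power: Q = Im(S) = -0.1806 VAR.
Step 9 — Apparent power: |S| = 1.119 VA.
Step 10 — Power factor: PF = P/|S| = 0.9869 (leading).

(a) P = 1.104 W  (b) Q = -0.1806 VAR  (c) S = 1.119 VA  (d) PF = 0.9869 (leading)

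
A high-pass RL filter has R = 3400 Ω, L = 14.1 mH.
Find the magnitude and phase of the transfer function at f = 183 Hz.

Step 1 — Angular frequency: ω = 2π·183 = 1150 rad/s.
Step 2 — Transfer function: H(jω) = jωL/(R + jωL).
Step 3 — Numerator jωL = j·16.21; denominator R + jωL = 3400 + j16.21.
Step 4 — H = 2.274e-05 + j0.004768.
Step 5 — Magnitude: |H| = 0.004768 (-46.4 dB); phase: φ = 89.7°.

|H| = 0.004768 (-46.4 dB), φ = 89.7°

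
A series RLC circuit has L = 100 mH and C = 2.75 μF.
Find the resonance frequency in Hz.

Step 1 — Resonance condition Im(Z)=0 gives ω₀ = 1/√(LC).
Step 2 — ω₀ = 1/√(0.1·2.75e-06) = 1907 rad/s.
Step 3 — f₀ = ω₀/(2π) = 303.5 Hz.

f₀ = 303.5 Hz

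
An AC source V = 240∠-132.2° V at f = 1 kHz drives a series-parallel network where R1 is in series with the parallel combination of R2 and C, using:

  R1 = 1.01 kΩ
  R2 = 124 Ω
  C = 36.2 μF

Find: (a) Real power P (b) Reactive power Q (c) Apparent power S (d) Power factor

Step 1 — Angular frequency: ω = 2π·f = 2π·1000 = 6283 rad/s.
Step 2 — Component impedances:
  R1: Z = R = 1010 Ω
  R2: Z = R = 124 Ω
  C: Z = 1/(jωC) = -j/(ω·C) = 0 - j4.397 Ω
Step 3 — Parallel branch: R2 || C = 1/(1/R2 + 1/C) = 0.1557 - j4.391 Ω.
Step 4 — Series with R1: Z_total = R1 + (R2 || C) = 1010 - j4.391 Ω = 1010∠-0.2° Ω.
Step 5 — Source phasor: V = 240∠-132.2° V = -161.2 - j177.8 V.
Step 6 — Current: I = V / Z = -0.1588 - j0.1767 A = 0.2376∠-132.0° A.
Step 7 — Complex power: S = V·I* = 57.02 - j0.2479 VA.
Step 8 — Real power: P = Re(S) = 57.02 W.
Step 9 — Reactive power: Q = Im(S) = -0.2479 VAR.
Step 10 — Apparent power: |S| = 57.02 VA.
Step 11 — Power factor: PF = P/|S| = 1 (leading).

(a) P = 57.02 W  (b) Q = -0.2479 VAR  (c) S = 57.02 VA  (d) PF = 1 (leading)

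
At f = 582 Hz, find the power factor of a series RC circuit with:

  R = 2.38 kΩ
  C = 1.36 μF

Step 1 — Angular frequency: ω = 2π·f = 2π·582 = 3657 rad/s.
Step 2 — Component impedances:
  R: Z = R = 2380 Ω
  C: Z = 1/(jωC) = -j/(ω·C) = 0 - j201.1 Ω
Step 3 — Series combination: Z_total = R + C = 2380 - j201.1 Ω = 2388∠-4.8° Ω.
Step 4 — Power factor: PF = cos(φ) = Re(Z)/|Z| = 2380/2388.479 = 0.9965.
Step 5 — Type: Im(Z) = -201.1 ⇒ leading (phase φ = -4.8°).

PF = 0.9965 (leading, φ = -4.8°)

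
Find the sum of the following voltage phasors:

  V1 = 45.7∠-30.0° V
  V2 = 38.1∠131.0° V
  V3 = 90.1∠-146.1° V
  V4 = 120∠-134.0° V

Step 1 — Convert each phasor to rectangular form:
  V1 = 45.7·(cos(-30.0°) + j·sin(-30.0°)) = 39.58 - j22.85 V
  V2 = 38.1·(cos(131.0°) + j·sin(131.0°)) = -25 + j28.75 V
  V3 = 90.1·(cos(-146.1°) + j·sin(-146.1°)) = -74.78 - j50.25 V
  V4 = 120·(cos(-134.0°) + j·sin(-134.0°)) = -83.36 - j86.32 V
Step 2 — Sum components: V_total = -143.6 - j130.7 V.
Step 3 — Convert to polar: |V_total| = 194.1 V, ∠V_total = -137.7°.

V_total = 194.1∠-137.7° V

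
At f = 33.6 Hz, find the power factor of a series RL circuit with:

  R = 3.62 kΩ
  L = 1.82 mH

Step 1 — Angular frequency: ω = 2π·f = 2π·33.6 = 211.1 rad/s.
Step 2 — Component impedances:
  R: Z = R = 3620 Ω
  L: Z = jωL = j·211.1·0.00182 = 0 + j0.3842 Ω
Step 3 — Series combination: Z_total = R + L = 3620 + j0.3842 Ω = 3620∠0.0° Ω.
Step 4 — Power factor: PF = cos(φ) = Re(Z)/|Z| = 3620/3620 = 1.
Step 5 — Type: Im(Z) = 0.3842 ⇒ lagging (phase φ = 0.0°).

PF = 1 (lagging, φ = 0.0°)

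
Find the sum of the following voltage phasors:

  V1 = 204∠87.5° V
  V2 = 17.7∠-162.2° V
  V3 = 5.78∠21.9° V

Step 1 — Convert each phasor to rectangular form:
  V1 = 204·(cos(87.5°) + j·sin(87.5°)) = 8.898 + j203.8 V
  V2 = 17.7·(cos(-162.2°) + j·sin(-162.2°)) = -16.85 - j5.411 V
  V3 = 5.78·(cos(21.9°) + j·sin(21.9°)) = 5.363 + j2.156 V
Step 2 — Sum components: V_total = -2.591 + j200.6 V.
Step 3 — Convert to polar: |V_total| = 200.6 V, ∠V_total = 90.7°.

V_total = 200.6∠90.7° V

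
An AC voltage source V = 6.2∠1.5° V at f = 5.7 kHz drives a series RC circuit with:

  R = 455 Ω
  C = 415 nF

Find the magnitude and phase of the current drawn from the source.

Step 1 — Angular frequency: ω = 2π·f = 2π·5700 = 3.581e+04 rad/s.
Step 2 — Component impedances:
  R: Z = R = 455 Ω
  C: Z = 1/(jωC) = -j/(ω·C) = 0 - j67.28 Ω
Step 3 — Series combination: Z_total = R + C = 455 - j67.28 Ω = 459.9∠-8.4° Ω.
Step 4 — Source phasor: V = 6.2∠1.5° V = 6.198 + j0.1623 V.
Step 5 — Ohm's law: I = V / Z_total = (6.198 + j0.1623) / (455 - j67.28) = 0.01328 + j0.00232 A.
Step 6 — Convert to polar: |I| = 0.01348 A, ∠I = 9.9°.

I = 0.01348∠9.9° A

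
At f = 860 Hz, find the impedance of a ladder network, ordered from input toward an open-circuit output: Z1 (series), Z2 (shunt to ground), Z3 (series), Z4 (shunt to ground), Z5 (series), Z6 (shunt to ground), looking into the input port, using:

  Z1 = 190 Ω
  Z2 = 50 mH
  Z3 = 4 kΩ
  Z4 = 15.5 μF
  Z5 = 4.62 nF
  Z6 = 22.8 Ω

Step 1 — Angular frequency: ω = 2π·f = 2π·860 = 5404 rad/s.
Step 2 — Component impedances:
  Z1: Z = R = 190 Ω
  Z2: Z = jωL = j·5404·0.05 = 0 + j270.2 Ω
  Z3: Z = R = 4000 Ω
  Z4: Z = 1/(jωC) = -j/(ω·C) = 0 - j11.94 Ω
  Z5: Z = 1/(jωC) = -j/(ω·C) = 0 - j4.006e+04 Ω
  Z6: Z = R = 22.8 Ω
Step 3 — Ladder network (open output): work backward from the far end, alternating series and parallel combinations. Z_in = 208.2 + j269 Ω = 340.1∠52.3° Ω.

Z = 208.2 + j269 Ω = 340.1∠52.3° Ω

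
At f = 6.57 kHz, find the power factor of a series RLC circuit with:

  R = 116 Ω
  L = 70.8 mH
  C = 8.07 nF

Step 1 — Angular frequency: ω = 2π·f = 2π·6570 = 4.128e+04 rad/s.
Step 2 — Component impedances:
  R: Z = R = 116 Ω
  L: Z = jωL = j·4.128e+04·0.0708 = 0 + j2923 Ω
  C: Z = 1/(jωC) = -j/(ω·C) = 0 - j3002 Ω
Step 3 — Series combination: Z_total = R + L + C = 116 - j79.14 Ω = 140.4∠-34.3° Ω.
Step 4 — Power factor: PF = cos(φ) = Re(Z)/|Z| = 116/140.42 = 0.8261.
Step 5 — Type: Im(Z) = -79.14 ⇒ leading (phase φ = -34.3°).

PF = 0.8261 (leading, φ = -34.3°)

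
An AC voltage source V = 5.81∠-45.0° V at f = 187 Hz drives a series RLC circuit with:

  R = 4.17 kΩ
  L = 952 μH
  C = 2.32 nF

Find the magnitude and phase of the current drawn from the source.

Step 1 — Angular frequency: ω = 2π·f = 2π·187 = 1175 rad/s.
Step 2 — Component impedances:
  R: Z = R = 4170 Ω
  L: Z = jωL = j·1175·0.000952 = 0 + j1.119 Ω
  C: Z = 1/(jωC) = -j/(ω·C) = 0 - j3.669e+05 Ω
Step 3 — Series combination: Z_total = R + L + C = 4170 - j3.669e+05 Ω = 3.669e+05∠-89.3° Ω.
Step 4 — Source phasor: V = 5.81∠-45.0° V = 4.108 - j4.108 V.
Step 5 — Ohm's law: I = V / Z_total = (4.108 - j4.108) / (4170 - j3.669e+05) = 1.132e-05 + j1.107e-05 A.
Step 6 — Convert to polar: |I| = 1.584e-05 A, ∠I = 44.3°.

I = 1.584e-05∠44.3° A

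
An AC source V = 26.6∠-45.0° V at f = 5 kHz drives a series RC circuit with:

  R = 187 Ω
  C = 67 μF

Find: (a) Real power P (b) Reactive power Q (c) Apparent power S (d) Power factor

Step 1 — Angular frequency: ω = 2π·f = 2π·5000 = 3.142e+04 rad/s.
Step 2 — Component impedances:
  R: Z = R = 187 Ω
  C: Z = 1/(jωC) = -j/(ω·C) = 0 - j0.4751 Ω
Step 3 — Series combination: Z_total = R + C = 187 - j0.4751 Ω = 187∠-0.1° Ω.
Step 4 — Source phasor: V = 26.6∠-45.0° V = 18.81 - j18.81 V.
Step 5 — Current: I = V / Z = 0.1008 - j0.1003 A = 0.1422∠-44.9° A.
Step 6 — Complex power: S = V·I* = 3.784 - j0.009613 VA.
Step 7 — Real power: P = Re(S) = 3.784 W.
Step 8 — Reactive power: Q = Im(S) = -0.009613 VAR.
Step 9 — Apparent power: |S| = 3.784 VA.
Step 10 — Power factor: PF = P/|S| = 1 (leading).

(a) P = 3.784 W  (b) Q = -0.009613 VAR  (c) S = 3.784 VA  (d) PF = 1 (leading)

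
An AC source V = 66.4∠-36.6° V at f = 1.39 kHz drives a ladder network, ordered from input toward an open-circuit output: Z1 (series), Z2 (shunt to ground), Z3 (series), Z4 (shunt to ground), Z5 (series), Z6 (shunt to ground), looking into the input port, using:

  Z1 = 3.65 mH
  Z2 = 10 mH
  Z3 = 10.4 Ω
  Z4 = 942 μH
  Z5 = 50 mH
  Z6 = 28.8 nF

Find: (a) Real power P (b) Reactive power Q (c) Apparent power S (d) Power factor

Step 1 — Angular frequency: ω = 2π·f = 2π·1390 = 8734 rad/s.
Step 2 — Component impedances:
  Z1: Z = jωL = j·8734·0.00365 = 0 + j31.88 Ω
  Z2: Z = jωL = j·8734·0.01 = 0 + j87.34 Ω
  Z3: Z = R = 10.4 Ω
  Z4: Z = jωL = j·8734·0.000942 = 0 + j8.227 Ω
  Z5: Z = jωL = j·8734·0.05 = 0 + j436.7 Ω
  Z6: Z = 1/(jωC) = -j/(ω·C) = 0 - j3976 Ω
Step 3 — Ladder network (open output): work backward from the far end, alternating series and parallel combinations. Z_in = 8.581 + j40.35 Ω = 41.25∠78.0° Ω.
Step 4 — Source phasor: V = 66.4∠-36.6° V = 53.31 - j39.59 V.
Step 5 — Current: I = V / Z = -0.6699 - j1.464 A = 1.61∠-114.6° A.
Step 6 — Complex power: S = V·I* = 22.24 + j104.5 VA.
Step 7 — Real power: P = Re(S) = 22.24 W.
Step 8 — Reactive power: Q = Im(S) = 104.5 VAR.
Step 9 — Apparent power: |S| = 106.9 VA.
Step 10 — Power factor: PF = P/|S| = 0.208 (lagging).

(a) P = 22.24 W  (b) Q = 104.5 VAR  (c) S = 106.9 VA  (d) PF = 0.208 (lagging)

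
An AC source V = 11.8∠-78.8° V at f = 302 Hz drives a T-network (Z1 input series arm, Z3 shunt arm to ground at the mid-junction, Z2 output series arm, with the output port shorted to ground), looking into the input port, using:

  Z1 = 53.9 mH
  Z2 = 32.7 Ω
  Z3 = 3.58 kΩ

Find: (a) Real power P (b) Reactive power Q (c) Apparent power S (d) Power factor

Step 1 — Angular frequency: ω = 2π·f = 2π·302 = 1898 rad/s.
Step 2 — Component impedances:
  Z1: Z = jωL = j·1898·0.0539 = 0 + j102.3 Ω
  Z2: Z = R = 32.7 Ω
  Z3: Z = R = 3580 Ω
Step 3 — With the output port shorted to ground, the output series arm Z2 runs from the junction to ground; the shunt arm Z3 also runs from the junction to ground. They appear in parallel: Z3 || Z2 = 32.4 Ω.
Step 4 — Series with input arm Z1: Z_in = Z1 + (Z3 || Z2) = 32.4 + j102.3 Ω = 107.3∠72.4° Ω.
Step 5 — Source phasor: V = 11.8∠-78.8° V = 2.292 - j11.58 V.
Step 6 — Current: I = V / Z = -0.0964 - j0.05295 A = 0.11∠-151.2° A.
Step 7 — Complex power: S = V·I* = 0.392 + j1.237 VA.
Step 8 — Real power: P = Re(S) = 0.392 W.
Step 9 — Reactive power: Q = Im(S) = 1.237 VAR.
Step 10 — Apparent power: |S| = 1.298 VA.
Step 11 — Power factor: PF = P/|S| = 0.302 (lagging).

(a) P = 0.392 W  (b) Q = 1.237 VAR  (c) S = 1.298 VA  (d) PF = 0.302 (lagging)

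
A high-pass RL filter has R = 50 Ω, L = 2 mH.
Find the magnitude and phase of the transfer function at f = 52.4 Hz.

Step 1 — Angular frequency: ω = 2π·52.4 = 329.2 rad/s.
Step 2 — Transfer function: H(jω) = jωL/(R + jωL).
Step 3 — Numerator jωL = j·0.6585; denominator R + jωL = 50 + j0.6585.
Step 4 — H = 0.0001734 + j0.01317.
Step 5 — Magnitude: |H| = 0.01317 (-37.6 dB); phase: φ = 89.2°.

|H| = 0.01317 (-37.6 dB), φ = 89.2°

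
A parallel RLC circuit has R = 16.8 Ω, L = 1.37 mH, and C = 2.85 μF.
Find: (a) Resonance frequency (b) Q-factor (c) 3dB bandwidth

Step 1 — Resonance: ω₀ = 1/√(LC) = 1/√(0.00137·2.85e-06) = 1.6e+04 rad/s.
Step 2 — f₀ = ω₀/(2π) = 2547 Hz.
Step 3 — Parallel Q: Q = R/(ω₀L) = 16.8/(1.6e+04·0.00137) = 0.7663.
Step 4 — Bandwidth: Δω = ω₀/Q = 2.089e+04 rad/s; BW = Δω/(2π) = 3324 Hz.

(a) f₀ = 2547 Hz  (b) Q = 0.7663  (c) BW = 3324 Hz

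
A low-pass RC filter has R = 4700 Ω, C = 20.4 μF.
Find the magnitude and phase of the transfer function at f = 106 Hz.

Step 1 — Angular frequency: ω = 2π·106 = 666 rad/s.
Step 2 — Transfer function: H(jω) = 1/(1 + jωRC).
Step 3 — Denominator: 1 + jωRC = 1 + j·666·4700·2.04e-05 = 1 + j63.86.
Step 4 — H = 0.0002452 - j0.01566.
Step 5 — Magnitude: |H| = 0.01566 (-36.1 dB); phase: φ = -89.1°.

|H| = 0.01566 (-36.1 dB), φ = -89.1°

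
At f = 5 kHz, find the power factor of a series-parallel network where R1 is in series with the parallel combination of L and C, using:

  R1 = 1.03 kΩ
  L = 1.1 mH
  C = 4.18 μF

Step 1 — Angular frequency: ω = 2π·f = 2π·5000 = 3.142e+04 rad/s.
Step 2 — Component impedances:
  R1: Z = R = 1030 Ω
  L: Z = jωL = j·3.142e+04·0.0011 = 0 + j34.56 Ω
  C: Z = 1/(jωC) = -j/(ω·C) = 0 - j7.615 Ω
Step 3 — Parallel branch: L || C = 1/(1/L + 1/C) = 0 - j9.767 Ω.
Step 4 — Series with R1: Z_total = R1 + (L || C) = 1030 - j9.767 Ω = 1030∠-0.5° Ω.
Step 5 — Power factor: PF = cos(φ) = Re(Z)/|Z| = 1030/1030 = 1.
Step 6 — Type: Im(Z) = -9.767 ⇒ leading (phase φ = -0.5°).

PF = 1 (leading, φ = -0.5°)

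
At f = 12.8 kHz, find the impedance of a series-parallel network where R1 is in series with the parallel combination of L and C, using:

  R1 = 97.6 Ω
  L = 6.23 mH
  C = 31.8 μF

Step 1 — Angular frequency: ω = 2π·f = 2π·1.28e+04 = 8.042e+04 rad/s.
Step 2 — Component impedances:
  R1: Z = R = 97.6 Ω
  L: Z = jωL = j·8.042e+04·0.00623 = 0 + j501 Ω
  C: Z = 1/(jωC) = -j/(ω·C) = 0 - j0.391 Ω
Step 3 — Parallel branch: L || C = 1/(1/L + 1/C) = 0 - j0.3913 Ω.
Step 4 — Series with R1: Z_total = R1 + (L || C) = 97.6 - j0.3913 Ω = 97.6∠-0.2° Ω.

Z = 97.6 - j0.3913 Ω = 97.6∠-0.2° Ω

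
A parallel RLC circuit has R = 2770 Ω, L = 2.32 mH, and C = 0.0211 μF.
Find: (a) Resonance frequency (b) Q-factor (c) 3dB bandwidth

Step 1 — Resonance: ω₀ = 1/√(LC) = 1/√(0.00232·2.11e-08) = 1.429e+05 rad/s.
Step 2 — f₀ = ω₀/(2π) = 2.275e+04 Hz.
Step 3 — Parallel Q: Q = R/(ω₀L) = 2770/(1.429e+05·0.00232) = 8.354.
Step 4 — Bandwidth: Δω = ω₀/Q = 1.711e+04 rad/s; BW = Δω/(2π) = 2723 Hz.

(a) f₀ = 2.275e+04 Hz  (b) Q = 8.354  (c) BW = 2723 Hz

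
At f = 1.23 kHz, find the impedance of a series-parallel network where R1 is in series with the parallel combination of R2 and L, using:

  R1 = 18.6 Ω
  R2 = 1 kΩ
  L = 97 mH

Step 1 — Angular frequency: ω = 2π·f = 2π·1230 = 7728 rad/s.
Step 2 — Component impedances:
  R1: Z = R = 18.6 Ω
  R2: Z = R = 1000 Ω
  L: Z = jωL = j·7728·0.097 = 0 + j749.6 Ω
Step 3 — Parallel branch: R2 || L = 1/(1/R2 + 1/L) = 359.8 + j479.9 Ω.
Step 4 — Series with R1: Z_total = R1 + (R2 || L) = 378.4 + j479.9 Ω = 611.2∠51.7° Ω.

Z = 378.4 + j479.9 Ω = 611.2∠51.7° Ω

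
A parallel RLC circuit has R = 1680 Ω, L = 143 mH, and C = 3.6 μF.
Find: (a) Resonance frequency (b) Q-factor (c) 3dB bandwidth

Step 1 — Resonance: ω₀ = 1/√(LC) = 1/√(0.143·3.6e-06) = 1394 rad/s.
Step 2 — f₀ = ω₀/(2π) = 221.8 Hz.
Step 3 — Parallel Q: Q = R/(ω₀L) = 1680/(1394·0.143) = 8.429.
Step 4 — Bandwidth: Δω = ω₀/Q = 165.3 rad/s; BW = Δω/(2π) = 26.32 Hz.

(a) f₀ = 221.8 Hz  (b) Q = 8.429  (c) BW = 26.32 Hz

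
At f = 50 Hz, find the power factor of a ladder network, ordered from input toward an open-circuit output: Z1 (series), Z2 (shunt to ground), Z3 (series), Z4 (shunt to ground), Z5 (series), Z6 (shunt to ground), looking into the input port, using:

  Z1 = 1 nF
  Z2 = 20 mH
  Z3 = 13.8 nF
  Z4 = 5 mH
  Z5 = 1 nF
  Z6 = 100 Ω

Step 1 — Angular frequency: ω = 2π·f = 2π·50 = 314.2 rad/s.
Step 2 — Component impedances:
  Z1: Z = 1/(jωC) = -j/(ω·C) = 0 - j3.183e+06 Ω
  Z2: Z = jωL = j·314.2·0.02 = 0 + j6.283 Ω
  Z3: Z = 1/(jωC) = -j/(ω·C) = 0 - j2.307e+05 Ω
  Z4: Z = jωL = j·314.2·0.005 = 0 + j1.571 Ω
  Z5: Z = 1/(jωC) = -j/(ω·C) = 0 - j3.183e+06 Ω
  Z6: Z = R = 100 Ω
Step 3 — Ladder network (open output): work backward from the far end, alternating series and parallel combinations. Z_in = 0 - j3.183e+06 Ω = 3.183e+06∠-90.0° Ω.
Step 4 — Power factor: PF = cos(φ) = Re(Z)/|Z| = 1.807e-20/3.183e+06 = 5.677e-27.
Step 5 — Type: Im(Z) = -3.183e+06 ⇒ leading (phase φ = -90.0°).

PF = 5.677e-27 (leading, φ = -90.0°)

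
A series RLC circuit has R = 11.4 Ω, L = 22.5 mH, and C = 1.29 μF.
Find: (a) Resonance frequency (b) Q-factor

Step 1 — Resonance condition Im(Z)=0 gives ω₀ = 1/√(LC).
Step 2 — ω₀ = 1/√(0.0225·1.29e-06) = 5870 rad/s.
Step 3 — f₀ = ω₀/(2π) = 934.2 Hz.
Step 4 — Series Q: Q = ω₀L/R = 5870·0.0225/11.4 = 11.58.

(a) f₀ = 934.2 Hz  (b) Q = 11.58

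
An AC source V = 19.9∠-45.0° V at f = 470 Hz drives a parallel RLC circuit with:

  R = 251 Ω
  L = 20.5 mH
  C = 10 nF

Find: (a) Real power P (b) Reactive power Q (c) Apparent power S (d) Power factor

Step 1 — Angular frequency: ω = 2π·f = 2π·470 = 2953 rad/s.
Step 2 — Component impedances:
  R: Z = R = 251 Ω
  L: Z = jωL = j·2953·0.0205 = 0 + j60.54 Ω
  C: Z = 1/(jωC) = -j/(ω·C) = 0 - j3.386e+04 Ω
Step 3 — Parallel combination: 1/Z_total = 1/R + 1/L + 1/C; Z_total = 13.85 + j57.3 Ω = 58.95∠76.4° Ω.
Step 4 — Source phasor: V = 19.9∠-45.0° V = 14.07 - j14.07 V.
Step 5 — Current: I = V / Z = -0.176 - j0.2881 A = 0.3376∠-121.4° A.
Step 6 — Complex power: S = V·I* = 1.578 + j6.53 VA.
Step 7 — Real power: P = Re(S) = 1.578 W.
Step 8 — Reactive power: Q = Im(S) = 6.53 VAR.
Step 9 — Apparent power: |S| = 6.718 VA.
Step 10 — Power factor: PF = P/|S| = 0.2349 (lagging).

(a) P = 1.578 W  (b) Q = 6.53 VAR  (c) S = 6.718 VA  (d) PF = 0.2349 (lagging)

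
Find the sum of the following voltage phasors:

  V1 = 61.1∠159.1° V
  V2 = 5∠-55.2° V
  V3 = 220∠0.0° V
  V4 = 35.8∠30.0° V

Step 1 — Convert each phasor to rectangular form:
  V1 = 61.1·(cos(159.1°) + j·sin(159.1°)) = -57.08 + j21.8 V
  V2 = 5·(cos(-55.2°) + j·sin(-55.2°)) = 2.854 - j4.106 V
  V3 = 220·(cos(0.0°) + j·sin(0.0°)) = 220 V
  V4 = 35.8·(cos(30.0°) + j·sin(30.0°)) = 31 + j17.9 V
Step 2 — Sum components: V_total = 196.8 + j35.59 V.
Step 3 — Convert to polar: |V_total| = 200 V, ∠V_total = 10.3°.

V_total = 200∠10.3° V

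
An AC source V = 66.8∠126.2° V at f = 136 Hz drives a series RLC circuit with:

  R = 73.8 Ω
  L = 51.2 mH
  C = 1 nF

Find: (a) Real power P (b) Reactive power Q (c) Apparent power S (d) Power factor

Step 1 — Angular frequency: ω = 2π·f = 2π·136 = 854.5 rad/s.
Step 2 — Component impedances:
  R: Z = R = 73.8 Ω
  L: Z = jωL = j·854.5·0.0512 = 0 + j43.75 Ω
  C: Z = 1/(jωC) = -j/(ω·C) = 0 - j1.17e+06 Ω
Step 3 — Series combination: Z_total = R + L + C = 73.8 - j1.17e+06 Ω = 1.17e+06∠-90.0° Ω.
Step 4 — Source phasor: V = 66.8∠126.2° V = -39.45 + j53.9 V.
Step 5 — Current: I = V / Z = -4.607e-05 - j3.371e-05 A = 5.708e-05∠-143.8° A.
Step 6 — Complex power: S = V·I* = 2.405e-07 - j0.003813 VA.
Step 7 — Real power: P = Re(S) = 2.405e-07 W.
Step 8 — Reactive power: Q = Im(S) = -0.003813 VAR.
Step 9 — Apparent power: |S| = 0.003813 VA.
Step 10 — Power factor: PF = P/|S| = 6.307e-05 (leading).

(a) P = 2.405e-07 W  (b) Q = -0.003813 VAR  (c) S = 0.003813 VA  (d) PF = 6.307e-05 (leading)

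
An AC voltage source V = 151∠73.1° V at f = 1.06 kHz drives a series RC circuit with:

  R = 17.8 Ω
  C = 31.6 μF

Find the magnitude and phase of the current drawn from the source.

Step 1 — Angular frequency: ω = 2π·f = 2π·1060 = 6660 rad/s.
Step 2 — Component impedances:
  R: Z = R = 17.8 Ω
  C: Z = 1/(jωC) = -j/(ω·C) = 0 - j4.751 Ω
Step 3 — Series combination: Z_total = R + C = 17.8 - j4.751 Ω = 18.42∠-14.9° Ω.
Step 4 — Source phasor: V = 151∠73.1° V = 43.9 + j144.5 V.
Step 5 — Ohm's law: I = V / Z_total = (43.9 + j144.5) / (17.8 - j4.751) = 0.2795 + j8.191 A.
Step 6 — Convert to polar: |I| = 8.196 A, ∠I = 88.0°.

I = 8.196∠88.0° A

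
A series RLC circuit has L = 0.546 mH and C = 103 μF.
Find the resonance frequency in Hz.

Step 1 — Resonance condition Im(Z)=0 gives ω₀ = 1/√(LC).
Step 2 — ω₀ = 1/√(0.000546·0.000103) = 4217 rad/s.
Step 3 — f₀ = ω₀/(2π) = 671.1 Hz.

f₀ = 671.1 Hz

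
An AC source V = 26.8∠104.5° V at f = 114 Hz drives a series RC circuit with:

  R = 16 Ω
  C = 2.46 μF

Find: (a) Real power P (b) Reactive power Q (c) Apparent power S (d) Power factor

Step 1 — Angular frequency: ω = 2π·f = 2π·114 = 716.3 rad/s.
Step 2 — Component impedances:
  R: Z = R = 16 Ω
  C: Z = 1/(jωC) = -j/(ω·C) = 0 - j567.5 Ω
Step 3 — Series combination: Z_total = R + C = 16 - j567.5 Ω = 567.7∠-88.4° Ω.
Step 4 — Source phasor: V = 26.8∠104.5° V = -6.71 + j25.95 V.
Step 5 — Current: I = V / Z = -0.04602 - j0.01053 A = 0.0472∠-167.1° A.
Step 6 — Complex power: S = V·I* = 0.03565 - j1.265 VA.
Step 7 — Real power: P = Re(S) = 0.03565 W.
Step 8 — Reactive power: Q = Im(S) = -1.265 VAR.
Step 9 — Apparent power: |S| = 1.265 VA.
Step 10 — Power factor: PF = P/|S| = 0.02818 (leading).

(a) P = 0.03565 W  (b) Q = -1.265 VAR  (c) S = 1.265 VA  (d) PF = 0.02818 (leading)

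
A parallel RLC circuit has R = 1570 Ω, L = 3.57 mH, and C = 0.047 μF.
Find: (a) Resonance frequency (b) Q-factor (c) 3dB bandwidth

Step 1 — Resonance: ω₀ = 1/√(LC) = 1/√(0.00357·4.7e-08) = 7.72e+04 rad/s.
Step 2 — f₀ = ω₀/(2π) = 1.229e+04 Hz.
Step 3 — Parallel Q: Q = R/(ω₀L) = 1570/(7.72e+04·0.00357) = 5.697.
Step 4 — Bandwidth: Δω = ω₀/Q = 1.355e+04 rad/s; BW = Δω/(2π) = 2157 Hz.

(a) f₀ = 1.229e+04 Hz  (b) Q = 5.697  (c) BW = 2157 Hz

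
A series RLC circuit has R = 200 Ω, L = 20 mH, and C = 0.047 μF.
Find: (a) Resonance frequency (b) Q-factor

Step 1 — Resonance condition Im(Z)=0 gives ω₀ = 1/√(LC).
Step 2 — ω₀ = 1/√(0.02·4.7e-08) = 3.262e+04 rad/s.
Step 3 — f₀ = ω₀/(2π) = 5191 Hz.
Step 4 — Series Q: Q = ω₀L/R = 3.262e+04·0.02/200 = 3.262.

(a) f₀ = 5191 Hz  (b) Q = 3.262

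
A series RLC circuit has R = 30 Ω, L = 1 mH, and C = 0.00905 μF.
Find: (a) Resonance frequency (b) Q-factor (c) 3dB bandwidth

Step 1 — Resonance: ω₀ = 1/√(LC) = 1/√(0.001·9.05e-09) = 3.324e+05 rad/s.
Step 2 — f₀ = ω₀/(2π) = 5.29e+04 Hz.
Step 3 — Series Q: Q = ω₀L/R = 3.324e+05·0.001/30 = 11.08.
Step 4 — Bandwidth: Δω = ω₀/Q = 3e+04 rad/s; BW = Δω/(2π) = 4775 Hz.

(a) f₀ = 5.29e+04 Hz  (b) Q = 11.08  (c) BW = 4775 Hz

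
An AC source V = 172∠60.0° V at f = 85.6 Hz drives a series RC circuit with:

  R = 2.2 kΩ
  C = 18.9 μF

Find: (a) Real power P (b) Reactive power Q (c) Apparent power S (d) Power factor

Step 1 — Angular frequency: ω = 2π·f = 2π·85.6 = 537.8 rad/s.
Step 2 — Component impedances:
  R: Z = R = 2200 Ω
  C: Z = 1/(jωC) = -j/(ω·C) = 0 - j98.37 Ω
Step 3 — Series combination: Z_total = R + C = 2200 - j98.37 Ω = 2202∠-2.6° Ω.
Step 4 — Source phasor: V = 172∠60.0° V = 86 + j149 V.
Step 5 — Current: I = V / Z = 0.03599 + j0.06932 A = 0.0781∠62.6° A.
Step 6 — Complex power: S = V·I* = 13.42 - j0.6001 VA.
Step 7 — Real power: P = Re(S) = 13.42 W.
Step 8 — Reactive power: Q = Im(S) = -0.6001 VAR.
Step 9 — Apparent power: |S| = 13.43 VA.
Step 10 — Power factor: PF = P/|S| = 0.999 (leading).

(a) P = 13.42 W  (b) Q = -0.6001 VAR  (c) S = 13.43 VA  (d) PF = 0.999 (leading)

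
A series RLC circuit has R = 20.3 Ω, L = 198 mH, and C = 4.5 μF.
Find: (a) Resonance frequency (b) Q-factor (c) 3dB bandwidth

Step 1 — Resonance: ω₀ = 1/√(LC) = 1/√(0.198·4.5e-06) = 1059 rad/s.
Step 2 — f₀ = ω₀/(2π) = 168.6 Hz.
Step 3 — Series Q: Q = ω₀L/R = 1059·0.198/20.3 = 10.33.
Step 4 — Bandwidth: Δω = ω₀/Q = 102.5 rad/s; BW = Δω/(2π) = 16.32 Hz.

(a) f₀ = 168.6 Hz  (b) Q = 10.33  (c) BW = 16.32 Hz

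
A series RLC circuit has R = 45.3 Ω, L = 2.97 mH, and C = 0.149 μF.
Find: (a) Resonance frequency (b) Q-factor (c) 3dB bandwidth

Step 1 — Resonance: ω₀ = 1/√(LC) = 1/√(0.00297·1.49e-07) = 4.754e+04 rad/s.
Step 2 — f₀ = ω₀/(2π) = 7566 Hz.
Step 3 — Series Q: Q = ω₀L/R = 4.754e+04·0.00297/45.3 = 3.117.
Step 4 — Bandwidth: Δω = ω₀/Q = 1.525e+04 rad/s; BW = Δω/(2π) = 2428 Hz.

(a) f₀ = 7566 Hz  (b) Q = 3.117  (c) BW = 2428 Hz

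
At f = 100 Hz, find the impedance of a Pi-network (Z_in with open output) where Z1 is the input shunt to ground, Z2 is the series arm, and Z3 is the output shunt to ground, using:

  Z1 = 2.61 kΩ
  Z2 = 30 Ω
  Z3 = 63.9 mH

Step 1 — Angular frequency: ω = 2π·f = 2π·100 = 628.3 rad/s.
Step 2 — Component impedances:
  Z1: Z = R = 2610 Ω
  Z2: Z = R = 30 Ω
  Z3: Z = jωL = j·628.3·0.0639 = 0 + j40.15 Ω
Step 3 — With open output, the series arm Z2 and the output shunt Z3 appear in series to ground: Z2 + Z3 = 30 + j40.15 Ω.
Step 4 — Parallel with input shunt Z1: Z_in = Z1 || (Z2 + Z3) = 30.26 + j39.23 Ω = 49.54∠52.4° Ω.

Z = 30.26 + j39.23 Ω = 49.54∠52.4° Ω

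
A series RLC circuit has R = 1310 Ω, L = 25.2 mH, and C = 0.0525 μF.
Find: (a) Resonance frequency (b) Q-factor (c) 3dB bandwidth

Step 1 — Resonance condition Im(Z)=0 gives ω₀ = 1/√(LC).
Step 2 — ω₀ = 1/√(0.0252·5.25e-08) = 2.749e+04 rad/s.
Step 3 — f₀ = ω₀/(2π) = 4376 Hz.
Step 4 — Series Q: Q = ω₀L/R = 2.749e+04·0.0252/1310 = 0.5289.
Step 5 — 3dB bandwidth: Δω = ω₀/Q = 5.198e+04 rad/s; BW = Δω/(2π) = 8274 Hz.

(a) f₀ = 4376 Hz  (b) Q = 0.5289  (c) BW = 8274 Hz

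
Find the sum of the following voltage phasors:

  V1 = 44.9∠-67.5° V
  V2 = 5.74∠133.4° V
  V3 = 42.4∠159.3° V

Step 1 — Convert each phasor to rectangular form:
  V1 = 44.9·(cos(-67.5°) + j·sin(-67.5°)) = 17.18 - j41.48 V
  V2 = 5.74·(cos(133.4°) + j·sin(133.4°)) = -3.944 + j4.171 V
  V3 = 42.4·(cos(159.3°) + j·sin(159.3°)) = -39.66 + j14.99 V
Step 2 — Sum components: V_total = -26.42 - j22.32 V.
Step 3 — Convert to polar: |V_total| = 34.59 V, ∠V_total = -139.8°.

V_total = 34.59∠-139.8° V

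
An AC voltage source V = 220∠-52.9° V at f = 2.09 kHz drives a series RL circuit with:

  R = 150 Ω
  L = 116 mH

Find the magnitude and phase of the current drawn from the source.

Step 1 — Angular frequency: ω = 2π·f = 2π·2090 = 1.313e+04 rad/s.
Step 2 — Component impedances:
  R: Z = R = 150 Ω
  L: Z = jωL = j·1.313e+04·0.116 = 0 + j1523 Ω
Step 3 — Series combination: Z_total = R + L = 150 + j1523 Ω = 1531∠84.4° Ω.
Step 4 — Source phasor: V = 220∠-52.9° V = 132.7 - j175.5 V.
Step 5 — Ohm's law: I = V / Z_total = (132.7 - j175.5) / (150 + j1523) = -0.1056 - j0.09751 A.
Step 6 — Convert to polar: |I| = 0.1437 A, ∠I = -137.3°.

I = 0.1437∠-137.3° A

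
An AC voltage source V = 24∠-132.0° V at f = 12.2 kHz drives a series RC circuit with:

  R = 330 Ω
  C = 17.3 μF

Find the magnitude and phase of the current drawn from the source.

Step 1 — Angular frequency: ω = 2π·f = 2π·1.22e+04 = 7.665e+04 rad/s.
Step 2 — Component impedances:
  R: Z = R = 330 Ω
  C: Z = 1/(jωC) = -j/(ω·C) = 0 - j0.7541 Ω
Step 3 — Series combination: Z_total = R + C = 330 - j0.7541 Ω = 330∠-0.1° Ω.
Step 4 — Source phasor: V = 24∠-132.0° V = -16.06 - j17.84 V.
Step 5 — Ohm's law: I = V / Z_total = (-16.06 - j17.84) / (330 - j0.7541) = -0.04854 - j0.05416 A.
Step 6 — Convert to polar: |I| = 0.07273 A, ∠I = -131.9°.

I = 0.07273∠-131.9° A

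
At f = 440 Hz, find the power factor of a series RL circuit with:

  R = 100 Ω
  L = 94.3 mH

Step 1 — Angular frequency: ω = 2π·f = 2π·440 = 2765 rad/s.
Step 2 — Component impedances:
  R: Z = R = 100 Ω
  L: Z = jωL = j·2765·0.0943 = 0 + j260.7 Ω
Step 3 — Series combination: Z_total = R + L = 100 + j260.7 Ω = 279.2∠69.0° Ω.
Step 4 — Power factor: PF = cos(φ) = Re(Z)/|Z| = 100/279.22 = 0.3581.
Step 5 — Type: Im(Z) = 260.7 ⇒ lagging (phase φ = 69.0°).

PF = 0.3581 (lagging, φ = 69.0°)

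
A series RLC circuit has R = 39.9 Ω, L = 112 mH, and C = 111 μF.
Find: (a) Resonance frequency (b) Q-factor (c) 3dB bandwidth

Step 1 — Resonance: ω₀ = 1/√(LC) = 1/√(0.112·0.000111) = 283.6 rad/s.
Step 2 — f₀ = ω₀/(2π) = 45.14 Hz.
Step 3 — Series Q: Q = ω₀L/R = 283.6·0.112/39.9 = 0.7961.
Step 4 — Bandwidth: Δω = ω₀/Q = 356.2 rad/s; BW = Δω/(2π) = 56.7 Hz.

(a) f₀ = 45.14 Hz  (b) Q = 0.7961  (c) BW = 56.7 Hz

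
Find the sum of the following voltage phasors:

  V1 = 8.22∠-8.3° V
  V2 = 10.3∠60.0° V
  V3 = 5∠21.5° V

Step 1 — Convert each phasor to rectangular form:
  V1 = 8.22·(cos(-8.3°) + j·sin(-8.3°)) = 8.134 - j1.187 V
  V2 = 10.3·(cos(60.0°) + j·sin(60.0°)) = 5.15 + j8.92 V
  V3 = 5·(cos(21.5°) + j·sin(21.5°)) = 4.652 + j1.833 V
Step 2 — Sum components: V_total = 17.94 + j9.566 V.
Step 3 — Convert to polar: |V_total| = 20.33 V, ∠V_total = 28.1°.

V_total = 20.33∠28.1° V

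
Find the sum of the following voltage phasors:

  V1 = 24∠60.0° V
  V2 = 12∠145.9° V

Step 1 — Convert each phasor to rectangular form:
  V1 = 24·(cos(60.0°) + j·sin(60.0°)) = 12 + j20.78 V
  V2 = 12·(cos(145.9°) + j·sin(145.9°)) = -9.937 + j6.728 V
Step 2 — Sum components: V_total = 2.063 + j27.51 V.
Step 3 — Convert to polar: |V_total| = 27.59 V, ∠V_total = 85.7°.

V_total = 27.59∠85.7° V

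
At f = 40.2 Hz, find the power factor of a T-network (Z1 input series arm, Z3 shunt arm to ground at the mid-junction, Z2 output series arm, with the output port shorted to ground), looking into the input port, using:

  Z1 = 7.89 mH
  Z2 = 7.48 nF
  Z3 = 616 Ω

Step 1 — Angular frequency: ω = 2π·f = 2π·40.2 = 252.6 rad/s.
Step 2 — Component impedances:
  Z1: Z = jωL = j·252.6·0.00789 = 0 + j1.993 Ω
  Z2: Z = 1/(jωC) = -j/(ω·C) = 0 - j5.293e+05 Ω
  Z3: Z = R = 616 Ω
Step 3 — With the output port shorted to ground, the output series arm Z2 runs from the junction to ground; the shunt arm Z3 also runs from the junction to ground. They appear in parallel: Z3 || Z2 = 616 - j0.7169 Ω.
Step 4 — Series with input arm Z1: Z_in = Z1 + (Z3 || Z2) = 616 + j1.276 Ω = 616∠0.1° Ω.
Step 5 — Power factor: PF = cos(φ) = Re(Z)/|Z| = 616/616 = 1.
Step 6 — Type: Im(Z) = 1.276 ⇒ lagging (phase φ = 0.1°).

PF = 1 (lagging, φ = 0.1°)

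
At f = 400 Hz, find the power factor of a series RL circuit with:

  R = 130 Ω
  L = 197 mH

Step 1 — Angular frequency: ω = 2π·f = 2π·400 = 2513 rad/s.
Step 2 — Component impedances:
  R: Z = R = 130 Ω
  L: Z = jωL = j·2513·0.197 = 0 + j495.1 Ω
Step 3 — Series combination: Z_total = R + L = 130 + j495.1 Ω = 511.9∠75.3° Ω.
Step 4 — Power factor: PF = cos(φ) = Re(Z)/|Z| = 130/511.9 = 0.254.
Step 5 — Type: Im(Z) = 495.1 ⇒ lagging (phase φ = 75.3°).

PF = 0.254 (lagging, φ = 75.3°)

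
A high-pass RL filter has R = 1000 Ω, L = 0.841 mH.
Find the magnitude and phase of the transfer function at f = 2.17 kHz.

Step 1 — Angular frequency: ω = 2π·2170 = 1.363e+04 rad/s.
Step 2 — Transfer function: H(jω) = jωL/(R + jωL).
Step 3 — Numerator jωL = j·11.47; denominator R + jωL = 1000 + j11.47.
Step 4 — H = 0.0001315 + j0.01147.
Step 5 — Magnitude: |H| = 0.01147 (-38.8 dB); phase: φ = 89.3°.

|H| = 0.01147 (-38.8 dB), φ = 89.3°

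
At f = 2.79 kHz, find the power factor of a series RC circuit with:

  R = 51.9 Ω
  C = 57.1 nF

Step 1 — Angular frequency: ω = 2π·f = 2π·2790 = 1.753e+04 rad/s.
Step 2 — Component impedances:
  R: Z = R = 51.9 Ω
  C: Z = 1/(jωC) = -j/(ω·C) = 0 - j999 Ω
Step 3 — Series combination: Z_total = R + C = 51.9 - j999 Ω = 1000∠-87.0° Ω.
Step 4 — Power factor: PF = cos(φ) = Re(Z)/|Z| = 51.9/1000.4 = 0.05188.
Step 5 — Type: Im(Z) = -999 ⇒ leading (phase φ = -87.0°).

PF = 0.05188 (leading, φ = -87.0°)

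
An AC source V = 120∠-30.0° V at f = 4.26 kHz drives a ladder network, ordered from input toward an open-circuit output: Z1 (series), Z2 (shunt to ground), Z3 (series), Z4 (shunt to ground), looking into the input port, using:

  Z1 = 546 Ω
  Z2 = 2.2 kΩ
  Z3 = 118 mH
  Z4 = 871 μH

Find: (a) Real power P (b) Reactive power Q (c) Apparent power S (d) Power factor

Step 1 — Angular frequency: ω = 2π·f = 2π·4260 = 2.677e+04 rad/s.
Step 2 — Component impedances:
  Z1: Z = R = 546 Ω
  Z2: Z = R = 2200 Ω
  Z3: Z = jωL = j·2.677e+04·0.118 = 0 + j3158 Ω
  Z4: Z = jωL = j·2.677e+04·0.000871 = 0 + j23.31 Ω
Step 3 — Ladder network (open output): work backward from the far end, alternating series and parallel combinations. Z_in = 2034 + j1029 Ω = 2280∠26.8° Ω.
Step 4 — Source phasor: V = 120∠-30.0° V = 103.9 - j60 V.
Step 5 — Current: I = V / Z = 0.02879 - j0.04406 A = 0.05263∠-56.8° A.
Step 6 — Complex power: S = V·I* = 5.636 + j2.851 VA.
Step 7 — Real power: P = Re(S) = 5.636 W.
Step 8 — Reactive power: Q = Im(S) = 2.851 VAR.
Step 9 — Apparent power: |S| = 6.316 VA.
Step 10 — Power factor: PF = P/|S| = 0.8923 (lagging).

(a) P = 5.636 W  (b) Q = 2.851 VAR  (c) S = 6.316 VA  (d) PF = 0.8923 (lagging)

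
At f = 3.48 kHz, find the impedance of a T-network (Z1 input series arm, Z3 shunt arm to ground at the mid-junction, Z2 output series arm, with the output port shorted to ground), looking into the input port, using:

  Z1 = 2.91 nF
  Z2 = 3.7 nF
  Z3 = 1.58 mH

Step 1 — Angular frequency: ω = 2π·f = 2π·3480 = 2.187e+04 rad/s.
Step 2 — Component impedances:
  Z1: Z = 1/(jωC) = -j/(ω·C) = 0 - j1.572e+04 Ω
  Z2: Z = 1/(jωC) = -j/(ω·C) = 0 - j1.236e+04 Ω
  Z3: Z = jωL = j·2.187e+04·0.00158 = 0 + j34.55 Ω
Step 3 — With the output port shorted to ground, the output series arm Z2 runs from the junction to ground; the shunt arm Z3 also runs from the junction to ground. They appear in parallel: Z3 || Z2 = 0 + j34.64 Ω.
Step 4 — Series with input arm Z1: Z_in = Z1 + (Z3 || Z2) = 0 - j1.568e+04 Ω = 1.568e+04∠-90.0° Ω.

Z = 0 - j1.568e+04 Ω = 1.568e+04∠-90.0° Ω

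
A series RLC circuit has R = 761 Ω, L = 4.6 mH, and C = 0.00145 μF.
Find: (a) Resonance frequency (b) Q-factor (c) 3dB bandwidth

Step 1 — Resonance: ω₀ = 1/√(LC) = 1/√(0.0046·1.45e-09) = 3.872e+05 rad/s.
Step 2 — f₀ = ω₀/(2π) = 6.163e+04 Hz.
Step 3 — Series Q: Q = ω₀L/R = 3.872e+05·0.0046/761 = 2.341.
Step 4 — Bandwidth: Δω = ω₀/Q = 1.654e+05 rad/s; BW = Δω/(2π) = 2.633e+04 Hz.

(a) f₀ = 6.163e+04 Hz  (b) Q = 2.341  (c) BW = 2.633e+04 Hz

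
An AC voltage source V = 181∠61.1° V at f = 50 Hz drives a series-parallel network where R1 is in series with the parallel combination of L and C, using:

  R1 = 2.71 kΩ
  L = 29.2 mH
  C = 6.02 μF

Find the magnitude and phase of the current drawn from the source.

Step 1 — Angular frequency: ω = 2π·f = 2π·50 = 314.2 rad/s.
Step 2 — Component impedances:
  R1: Z = R = 2710 Ω
  L: Z = jωL = j·314.2·0.0292 = 0 + j9.173 Ω
  C: Z = 1/(jωC) = -j/(ω·C) = 0 - j528.8 Ω
Step 3 — Parallel branch: L || C = 1/(1/L + 1/C) = 0 + j9.335 Ω.
Step 4 — Series with R1: Z_total = R1 + (L || C) = 2710 + j9.335 Ω = 2710∠0.2° Ω.
Step 5 — Source phasor: V = 181∠61.1° V = 87.47 + j158.5 V.
Step 6 — Ohm's law: I = V / Z_total = (87.47 + j158.5) / (2710 + j9.335) = 0.03248 + j0.05836 A.
Step 7 — Convert to polar: |I| = 0.06679 A, ∠I = 60.9°.

I = 0.06679∠60.9° A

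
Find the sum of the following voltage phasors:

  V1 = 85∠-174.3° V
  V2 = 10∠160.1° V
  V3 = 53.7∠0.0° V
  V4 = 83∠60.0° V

Step 1 — Convert each phasor to rectangular form:
  V1 = 85·(cos(-174.3°) + j·sin(-174.3°)) = -84.58 - j8.442 V
  V2 = 10·(cos(160.1°) + j·sin(160.1°)) = -9.403 + j3.404 V
  V3 = 53.7·(cos(0.0°) + j·sin(0.0°)) = 53.7 V
  V4 = 83·(cos(60.0°) + j·sin(60.0°)) = 41.5 + j71.88 V
Step 2 — Sum components: V_total = 1.217 + j66.84 V.
Step 3 — Convert to polar: |V_total| = 66.85 V, ∠V_total = 89.0°.

V_total = 66.85∠89.0° V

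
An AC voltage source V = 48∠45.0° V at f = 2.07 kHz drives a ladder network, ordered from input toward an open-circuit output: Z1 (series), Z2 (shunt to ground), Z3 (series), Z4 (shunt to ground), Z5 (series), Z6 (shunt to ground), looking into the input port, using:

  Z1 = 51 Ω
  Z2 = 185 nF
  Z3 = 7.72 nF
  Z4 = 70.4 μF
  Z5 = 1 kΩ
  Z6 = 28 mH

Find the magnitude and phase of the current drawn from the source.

Step 1 — Angular frequency: ω = 2π·f = 2π·2070 = 1.301e+04 rad/s.
Step 2 — Component impedances:
  Z1: Z = R = 51 Ω
  Z2: Z = 1/(jωC) = -j/(ω·C) = 0 - j415.6 Ω
  Z3: Z = 1/(jωC) = -j/(ω·C) = 0 - j9959 Ω
  Z4: Z = 1/(jωC) = -j/(ω·C) = 0 - j1.092 Ω
  Z5: Z = R = 1000 Ω
  Z6: Z = jωL = j·1.301e+04·0.028 = 0 + j364.2 Ω
Step 3 — Ladder network (open output): work backward from the far end, alternating series and parallel combinations. Z_in = 51 - j399 Ω = 402.2∠-82.7° Ω.
Step 4 — Source phasor: V = 48∠45.0° V = 33.94 + j33.94 V.
Step 5 — Ohm's law: I = V / Z_total = (33.94 + j33.94) / (51 - j399) = -0.07301 + j0.09441 A.
Step 6 — Convert to polar: |I| = 0.1193 A, ∠I = 127.7°.

I = 0.1193∠127.7° A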